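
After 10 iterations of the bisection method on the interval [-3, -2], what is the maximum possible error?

Bisection error bound: |error| ≤ (b-a)/2^n
|error| ≤ (-2 - (-3))/2^10 = 1/2^10
|error| ≤ 0.0009765625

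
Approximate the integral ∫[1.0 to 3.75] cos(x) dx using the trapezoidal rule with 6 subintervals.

f(x) = cos(x)
a = 1.0, b = 3.75, n = 6
h = (b - a)/n = 0.458333

Trapezoidal rule: (h/2)[f(x₀) + 2f(x₁) + 2f(x₂) + ... + f(xₙ)]

x_0 = 1.0000, f(x_0) = 0.540302, coefficient = 1
x_1 = 1.4583, f(x_1) = 0.112226, coefficient = 2
x_2 = 1.9167, f(x_2) = -0.339016, coefficient = 2
x_3 = 2.3750, f(x_3) = -0.720278, coefficient = 2
x_4 = 2.8333, f(x_4) = -0.952863, coefficient = 2
x_5 = 3.2917, f(x_5) = -0.988760, coefficient = 2
x_6 = 3.7500, f(x_6) = -0.820559, coefficient = 1

I ≈ (0.458333/2) × -6.057639 = -1.388209
Exact value: -1.413032
Error: 0.024823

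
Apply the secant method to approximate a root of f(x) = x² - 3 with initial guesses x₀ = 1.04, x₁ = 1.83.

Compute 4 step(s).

f(x) = x² - 3
x₀ = 1.04, x₁ = 1.83

Secant formula: x_{n+1} = x_n - f(x_n)(x_n - x_{n-1})/(f(x_n) - f(x_{n-1}))

Iteration 1:
  f(1.040000) = -1.918400
  f(1.830000) = 0.348900
  x_2 = 1.830000 - 0.348900×(1.830000 - 1.040000)/(0.348900 - (-1.918400))
       = 1.708432
Iteration 2:
  f(1.830000) = 0.348900
  f(1.708432) = -0.081260
  x_3 = 1.708432 - (-0.081260)×(1.708432 - 1.830000)/(-0.081260 - 0.348900)
       = 1.731397
Iteration 3:
  f(1.708432) = -0.081260
  f(1.731397) = -0.002264
  x_4 = 1.731397 - (-0.002264)×(1.731397 - 1.708432)/(-0.002264 - (-0.081260))
       = 1.732055
Iteration 4:
  f(1.731397) = -0.002264
  f(1.732055) = 0.000016
  x_5 = 1.732055 - 0.000016×(1.732055 - 1.731397)/(0.000016 - (-0.002264))
       = 1.732051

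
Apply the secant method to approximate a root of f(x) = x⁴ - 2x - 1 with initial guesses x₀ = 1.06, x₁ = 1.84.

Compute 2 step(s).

f(x) = x⁴ - 2x - 1
x₀ = 1.06, x₁ = 1.84

Secant formula: x_{n+1} = x_n - f(x_n)(x_n - x_{n-1})/(f(x_n) - f(x_{n-1}))

Iteration 1:
  f(1.060000) = -1.857523
  f(1.840000) = 6.782287
  x_2 = 1.840000 - 6.782287×(1.840000 - 1.060000)/(6.782287 - (-1.857523))
       = 1.227697
Iteration 2:
  f(1.840000) = 6.782287
  f(1.227697) = -1.183623
  x_3 = 1.227697 - (-1.183623)×(1.227697 - 1.840000)/(-1.183623 - 6.782287)
       = 1.318676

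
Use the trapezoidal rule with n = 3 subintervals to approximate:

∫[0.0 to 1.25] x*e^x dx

f(x) = x*e^x
a = 0.0, b = 1.25, n = 3
h = (b - a)/n = 0.416667

Trapezoidal rule: (h/2)[f(x₀) + 2f(x₁) + 2f(x₂) + ... + f(xₙ)]

x_0 = 0.0000, f(x_0) = 0.000000, coefficient = 1
x_1 = 0.4167, f(x_1) = 0.632040, coefficient = 2
x_2 = 0.8333, f(x_2) = 1.917480, coefficient = 2
x_3 = 1.2500, f(x_3) = 4.362929, coefficient = 1

I ≈ (0.416667/2) × 9.461969 = 1.971244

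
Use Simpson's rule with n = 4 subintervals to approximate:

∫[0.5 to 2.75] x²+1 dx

f(x) = x²+1
a = 0.5, b = 2.75, n = 4
h = (b - a)/n = 0.562500

Simpson's rule: (h/3)[f(x₀) + 4f(x₁) + 2f(x₂) + ... + f(xₙ)]

x_0 = 0.5000, f(x_0) = 1.250000, coefficient = 1
x_1 = 1.0625, f(x_1) = 2.128906, coefficient = 4
x_2 = 1.6250, f(x_2) = 3.640625, coefficient = 2
x_3 = 2.1875, f(x_3) = 5.785156, coefficient = 4
x_4 = 2.7500, f(x_4) = 8.562500, coefficient = 1

I ≈ (0.562500/3) × 48.750000 = 9.140625
Exact value: 9.140625
Error: 0.000000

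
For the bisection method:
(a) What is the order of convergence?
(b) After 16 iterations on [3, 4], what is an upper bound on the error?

(a) Bisection has linear (order 1) convergence; the error is halved each step.

(b) Error bound = (b-a)/2^n = (4 - 3)/2^{16}
    = 1/2^{16}

(a) 1 (linear); (b) error ≤ 1.53e-05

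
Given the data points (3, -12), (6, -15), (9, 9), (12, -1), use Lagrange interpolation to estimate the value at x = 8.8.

Lagrange interpolation formula:
P(x) = Σ yᵢ × Lᵢ(x)
where Lᵢ(x) = Π_{j≠i} (x - xⱼ)/(xᵢ - xⱼ)

L_0(8.8) = (8.8 - 6)/(3 - 6) × (8.8 - 9)/(3 - 9) × (8.8 - 12)/(3 - 12) = -0.011062
L_1(8.8) = (8.8 - 3)/(6 - 3) × (8.8 - 9)/(6 - 9) × (8.8 - 12)/(6 - 12) = 0.068741
L_2(8.8) = (8.8 - 3)/(9 - 3) × (8.8 - 6)/(9 - 6) × (8.8 - 12)/(9 - 12) = 0.962370
L_3(8.8) = (8.8 - 3)/(12 - 3) × (8.8 - 6)/(12 - 6) × (8.8 - 9)/(12 - 9) = -0.020049

P(8.8) = (-12)×L_0(8.8) + (-15)×L_1(8.8) + 9×L_2(8.8) + (-1)×L_3(8.8)
P(8.8) = 7.783012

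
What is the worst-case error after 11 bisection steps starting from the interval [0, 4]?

Bisection error bound: |error| ≤ (b-a)/2^n
|error| ≤ (4 - 0)/2^11 = 4/2^11
|error| ≤ 0.0019531250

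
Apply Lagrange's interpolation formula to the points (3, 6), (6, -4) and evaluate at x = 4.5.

Lagrange interpolation formula:
P(x) = Σ yᵢ × Lᵢ(x)
where Lᵢ(x) = Π_{j≠i} (x - xⱼ)/(xᵢ - xⱼ)

L_0(4.5) = (4.5 - 6)/(3 - 6) = 0.500000
L_1(4.5) = (4.5 - 3)/(6 - 3) = 0.500000

P(4.5) = 6×L_0(4.5) + (-4)×L_1(4.5)
P(4.5) = 1.000000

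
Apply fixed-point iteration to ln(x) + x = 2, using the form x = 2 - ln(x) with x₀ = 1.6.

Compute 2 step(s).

Equation: ln(x) + x = 2
Fixed-point form: x = 2 - ln(x)
x₀ = 1.6

x_1 = g(1.600000) = 1.529996
x_2 = g(1.529996) = 1.574735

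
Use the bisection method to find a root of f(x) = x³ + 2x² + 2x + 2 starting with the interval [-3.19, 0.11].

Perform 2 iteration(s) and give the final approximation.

f(x) = x³ + 2x² + 2x + 2
Initial interval: [-3.19, 0.11]

Iteration 1:
  c_1 = (-3.190000 + 0.110000)/2 = -1.540000
  f(c_1) = f(-1.540000) = 0.010936
  f(a) × f(c) < 0, new interval: [-3.190000, -1.540000]
Iteration 2:
  c_2 = (-3.190000 + (-1.540000))/2 = -2.365000
  f(c_2) = f(-2.365000) = -4.771527
  f(a) × f(c) ≥ 0, new interval: [-2.365000, -1.540000]

After 2 iteration(s), the approximation is c_2 = -2.365000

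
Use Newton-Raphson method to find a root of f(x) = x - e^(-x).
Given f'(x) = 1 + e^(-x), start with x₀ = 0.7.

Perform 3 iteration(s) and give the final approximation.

f(x) = x - e^(-x)
f'(x) = 1 + e^(-x)
x₀ = 0.7

Newton-Raphson formula: x_{n+1} = x_n - f(x_n)/f'(x_n)

Iteration 1:
  f(0.700000) = 0.203415
  f'(0.700000) = 1.496585
  x_1 = 0.700000 - 0.203415/1.496585 = 0.564081
Iteration 2:
  f(0.564081) = -0.004802
  f'(0.564081) = 1.568883
  x_2 = 0.564081 - (-0.004802)/1.568883 = 0.567142
Iteration 3:
  f(0.567142) = -0.000003
  f'(0.567142) = 1.567144
  x_3 = 0.567142 - (-0.000003)/1.567144 = 0.567143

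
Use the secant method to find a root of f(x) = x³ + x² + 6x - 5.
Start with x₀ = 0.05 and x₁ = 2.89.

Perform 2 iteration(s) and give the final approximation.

f(x) = x³ + x² + 6x - 5
x₀ = 0.05, x₁ = 2.89

Secant formula: x_{n+1} = x_n - f(x_n)(x_n - x_{n-1})/(f(x_n) - f(x_{n-1}))

Iteration 1:
  f(0.050000) = -4.697375
  f(2.890000) = 44.829669
  x_2 = 2.890000 - 44.829669×(2.890000 - 0.050000)/(44.829669 - (-4.697375))
       = 0.319359
Iteration 2:
  f(2.890000) = 44.829669
  f(0.319359) = -2.949286
  x_3 = 0.319359 - (-2.949286)×(0.319359 - 2.890000)/(-2.949286 - 44.829669)
       = 0.478039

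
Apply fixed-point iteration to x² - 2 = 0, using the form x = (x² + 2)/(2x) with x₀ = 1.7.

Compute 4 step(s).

Equation: x² - 2 = 0
Fixed-point form: x = (x² + 2)/(2x)
x₀ = 1.7

x_1 = g(1.700000) = 1.438235
x_2 = g(1.438235) = 1.414414
x_3 = g(1.414414) = 1.414214
x_4 = g(1.414214) = 1.414214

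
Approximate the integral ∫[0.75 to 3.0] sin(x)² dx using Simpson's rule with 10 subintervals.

f(x) = sin(x)²
a = 0.75, b = 3.0, n = 10
h = (b - a)/n = 0.225000

Simpson's rule: (h/3)[f(x₀) + 4f(x₁) + 2f(x₂) + ... + f(xₙ)]

x_0 = 0.7500, f(x_0) = 0.464631, coefficient = 1
x_1 = 0.9750, f(x_1) = 0.685090, coefficient = 4
x_2 = 1.2000, f(x_2) = 0.868697, coefficient = 2
x_3 = 1.4250, f(x_3) = 0.978894, coefficient = 4
x_4 = 1.6500, f(x_4) = 0.993740, coefficient = 2
x_5 = 1.8750, f(x_5) = 0.910280, coefficient = 4
x_6 = 2.1000, f(x_6) = 0.745130, coefficient = 2
x_7 = 2.3250, f(x_7) = 0.531174, coefficient = 4
x_8 = 2.5500, f(x_8) = 0.311011, coefficient = 2
x_9 = 2.7750, f(x_9) = 0.128477, coefficient = 4
x_10 = 3.0000, f(x_10) = 0.019915, coefficient = 1

I ≈ (0.225000/3) × 19.257362 = 1.444302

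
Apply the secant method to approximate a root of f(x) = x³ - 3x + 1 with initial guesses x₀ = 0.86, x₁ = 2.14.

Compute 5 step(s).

f(x) = x³ - 3x + 1
x₀ = 0.86, x₁ = 2.14

Secant formula: x_{n+1} = x_n - f(x_n)(x_n - x_{n-1})/(f(x_n) - f(x_{n-1}))

Iteration 1:
  f(0.860000) = -0.943944
  f(2.140000) = 4.380344
  x_2 = 2.140000 - 4.380344×(2.140000 - 0.860000)/(4.380344 - (-0.943944))
       = 1.086931
Iteration 2:
  f(2.140000) = 4.380344
  f(1.086931) = -0.976672
  x_3 = 1.086931 - (-0.976672)×(1.086931 - 2.140000)/(-0.976672 - 4.380344)
       = 1.278923
Iteration 3:
  f(1.086931) = -0.976672
  f(1.278923) = -0.744906
  x_4 = 1.278923 - (-0.744906)×(1.278923 - 1.086931)/(-0.744906 - (-0.976672))
       = 1.895993
Iteration 4:
  f(1.278923) = -0.744906
  f(1.895993) = 2.127718
  x_5 = 1.895993 - 2.127718×(1.895993 - 1.278923)/(2.127718 - (-0.744906))
       = 1.438937
Iteration 5:
  f(1.895993) = 2.127718
  f(1.438937) = -0.337435
  x_6 = 1.438937 - (-0.337435)×(1.438937 - 1.895993)/(-0.337435 - 2.127718)
       = 1.501500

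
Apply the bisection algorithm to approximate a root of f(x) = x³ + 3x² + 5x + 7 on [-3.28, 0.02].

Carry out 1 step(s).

f(x) = x³ + 3x² + 5x + 7
Initial interval: [-3.28, 0.02]

Iteration 1:
  c_1 = (-3.280000 + 0.020000)/2 = -1.630000
  f(c_1) = f(-1.630000) = 2.489953
  f(a) × f(c) < 0, new interval: [-3.280000, -1.630000]

After 1 iteration(s), the approximation is c_1 = -1.630000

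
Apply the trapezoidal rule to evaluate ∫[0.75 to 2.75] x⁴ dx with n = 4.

f(x) = x⁴
a = 0.75, b = 2.75, n = 4
h = (b - a)/n = 0.500000

Trapezoidal rule: (h/2)[f(x₀) + 2f(x₁) + 2f(x₂) + ... + f(xₙ)]

x_0 = 0.7500, f(x_0) = 0.316406, coefficient = 1
x_1 = 1.2500, f(x_1) = 2.441406, coefficient = 2
x_2 = 1.7500, f(x_2) = 9.378906, coefficient = 2
x_3 = 2.2500, f(x_3) = 25.628906, coefficient = 2
x_4 = 2.7500, f(x_4) = 57.191406, coefficient = 1

I ≈ (0.500000/2) × 132.406250 = 33.101562
Exact value: 31.407813
Error: 1.693750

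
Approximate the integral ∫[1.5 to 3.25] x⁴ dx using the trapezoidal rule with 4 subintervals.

f(x) = x⁴
a = 1.5, b = 3.25, n = 4
h = (b - a)/n = 0.437500

Trapezoidal rule: (h/2)[f(x₀) + 2f(x₁) + 2f(x₂) + ... + f(xₙ)]

x_0 = 1.5000, f(x_0) = 5.062500, coefficient = 1
x_1 = 1.9375, f(x_1) = 14.091812, coefficient = 2
x_2 = 2.3750, f(x_2) = 31.816650, coefficient = 2
x_3 = 2.8125, f(x_3) = 62.570572, coefficient = 2
x_4 = 3.2500, f(x_4) = 111.566406, coefficient = 1

I ≈ (0.437500/2) × 333.586975 = 72.972151
Exact value: 70.999414
Error: 1.972737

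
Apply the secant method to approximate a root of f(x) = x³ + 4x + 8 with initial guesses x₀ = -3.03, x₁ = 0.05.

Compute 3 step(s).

f(x) = x³ + 4x + 8
x₀ = -3.03, x₁ = 0.05

Secant formula: x_{n+1} = x_n - f(x_n)(x_n - x_{n-1})/(f(x_n) - f(x_{n-1}))

Iteration 1:
  f(-3.030000) = -31.938127
  f(0.050000) = 8.200125
  x_2 = 0.050000 - 8.200125×(0.050000 - (-3.030000))/(8.200125 - (-31.938127))
       = -0.579235
Iteration 2:
  f(0.050000) = 8.200125
  f(-0.579235) = 5.488720
  x_3 = -0.579235 - 5.488720×(-0.579235 - 0.050000)/(5.488720 - 8.200125)
       = -1.853000
Iteration 3:
  f(-0.579235) = 5.488720
  f(-1.853000) = -5.774479
  x_4 = -1.853000 - (-5.774479)×(-1.853000 - (-0.579235))/(-5.774479 - 5.488720)
       = -1.199959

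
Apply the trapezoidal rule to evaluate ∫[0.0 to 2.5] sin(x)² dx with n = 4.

f(x) = sin(x)²
a = 0.0, b = 2.5, n = 4
h = (b - a)/n = 0.625000

Trapezoidal rule: (h/2)[f(x₀) + 2f(x₁) + 2f(x₂) + ... + f(xₙ)]

x_0 = 0.0000, f(x_0) = 0.000000, coefficient = 1
x_1 = 0.6250, f(x_1) = 0.342339, coefficient = 2
x_2 = 1.2500, f(x_2) = 0.900572, coefficient = 2
x_3 = 1.8750, f(x_3) = 0.910280, coefficient = 2
x_4 = 2.5000, f(x_4) = 0.358169, coefficient = 1

I ≈ (0.625000/2) × 4.664550 = 1.457672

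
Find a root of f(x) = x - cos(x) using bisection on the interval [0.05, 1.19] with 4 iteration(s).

f(x) = x - cos(x)
Initial interval: [0.05, 1.19]

Iteration 1:
  c_1 = (0.050000 + 1.190000)/2 = 0.620000
  f(c_1) = f(0.620000) = -0.193878
  f(a) × f(c) ≥ 0, new interval: [0.620000, 1.190000]
Iteration 2:
  c_2 = (0.620000 + 1.190000)/2 = 0.905000
  f(c_2) = f(0.905000) = 0.287314
  f(a) × f(c) < 0, new interval: [0.620000, 0.905000]
Iteration 3:
  c_3 = (0.620000 + 0.905000)/2 = 0.762500
  f(c_3) = f(0.762500) = 0.039389
  f(a) × f(c) < 0, new interval: [0.620000, 0.762500]
Iteration 4:
  c_4 = (0.620000 + 0.762500)/2 = 0.691250
  f(c_4) = f(0.691250) = -0.079200
  f(a) × f(c) ≥ 0, new interval: [0.691250, 0.762500]

After 4 iteration(s), the approximation is c_4 = 0.691250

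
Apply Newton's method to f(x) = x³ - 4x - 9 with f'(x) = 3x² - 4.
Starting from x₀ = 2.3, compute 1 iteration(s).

f(x) = x³ - 4x - 9
f'(x) = 3x² - 4
x₀ = 2.3

Newton-Raphson formula: x_{n+1} = x_n - f(x_n)/f'(x_n)

Iteration 1:
  f(2.300000) = -6.033000
  f'(2.300000) = 11.870000
  x_1 = 2.300000 - (-6.033000)/11.870000 = 2.808256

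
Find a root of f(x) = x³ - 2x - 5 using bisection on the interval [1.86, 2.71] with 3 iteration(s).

f(x) = x³ - 2x - 5
Initial interval: [1.86, 2.71]

Iteration 1:
  c_1 = (1.860000 + 2.710000)/2 = 2.285000
  f(c_1) = f(2.285000) = 2.360499
  f(a) × f(c) < 0, new interval: [1.860000, 2.285000]
Iteration 2:
  c_2 = (1.860000 + 2.285000)/2 = 2.072500
  f(c_2) = f(2.072500) = -0.243081
  f(a) × f(c) ≥ 0, new interval: [2.072500, 2.285000]
Iteration 3:
  c_3 = (2.072500 + 2.285000)/2 = 2.178750
  f(c_3) = f(2.178750) = 0.984921
  f(a) × f(c) < 0, new interval: [2.072500, 2.178750]

After 3 iteration(s), the approximation is c_3 = 2.178750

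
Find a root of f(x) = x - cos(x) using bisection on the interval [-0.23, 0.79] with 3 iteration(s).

f(x) = x - cos(x)
Initial interval: [-0.23, 0.79]

Iteration 1:
  c_1 = (-0.230000 + 0.790000)/2 = 0.280000
  f(c_1) = f(0.280000) = -0.681055
  f(a) × f(c) ≥ 0, new interval: [0.280000, 0.790000]
Iteration 2:
  c_2 = (0.280000 + 0.790000)/2 = 0.535000
  f(c_2) = f(0.535000) = -0.325269
  f(a) × f(c) ≥ 0, new interval: [0.535000, 0.790000]
Iteration 3:
  c_3 = (0.535000 + 0.790000)/2 = 0.662500
  f(c_3) = f(0.662500) = -0.125957
  f(a) × f(c) ≥ 0, new interval: [0.662500, 0.790000]

After 3 iteration(s), the approximation is c_3 = 0.662500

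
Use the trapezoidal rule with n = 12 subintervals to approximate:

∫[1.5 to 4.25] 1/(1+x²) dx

f(x) = 1/(1+x²)
a = 1.5, b = 4.25, n = 12
h = (b - a)/n = 0.229167

Trapezoidal rule: (h/2)[f(x₀) + 2f(x₁) + 2f(x₂) + ... + f(xₙ)]

x_0 = 1.5000, f(x_0) = 0.307692, coefficient = 1
x_1 = 1.7292, f(x_1) = 0.250625, coefficient = 2
x_2 = 1.9583, f(x_2) = 0.206822, coefficient = 2
x_3 = 2.1875, f(x_3) = 0.172856, coefficient = 2
x_4 = 2.4167, f(x_4) = 0.146193, coefficient = 2
x_5 = 2.6458, f(x_5) = 0.124993, coefficient = 2
x_6 = 2.8750, f(x_6) = 0.107926, coefficient = 2
x_7 = 3.1042, f(x_7) = 0.094022, coefficient = 2
x_8 = 3.3333, f(x_8) = 0.082569, coefficient = 2
x_9 = 3.5625, f(x_9) = 0.073039, coefficient = 2
x_10 = 3.7917, f(x_10) = 0.065033, coefficient = 2
x_11 = 4.0208, f(x_11) = 0.058251, coefficient = 2
x_12 = 4.2500, f(x_12) = 0.052459, coefficient = 1

I ≈ (0.229167/2) × 3.124809 = 0.358051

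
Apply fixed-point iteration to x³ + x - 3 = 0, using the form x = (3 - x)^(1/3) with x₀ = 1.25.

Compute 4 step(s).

Equation: x³ + x - 3 = 0
Fixed-point form: x = (3 - x)^(1/3)
x₀ = 1.25

x_1 = g(1.250000) = 1.205071
x_2 = g(1.205071) = 1.215297
x_3 = g(1.215297) = 1.212985
x_4 = g(1.212985) = 1.213508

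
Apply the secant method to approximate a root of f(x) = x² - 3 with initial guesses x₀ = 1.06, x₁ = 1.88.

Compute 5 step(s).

f(x) = x² - 3
x₀ = 1.06, x₁ = 1.88

Secant formula: x_{n+1} = x_n - f(x_n)(x_n - x_{n-1})/(f(x_n) - f(x_{n-1}))

Iteration 1:
  f(1.060000) = -1.876400
  f(1.880000) = 0.534400
  x_2 = 1.880000 - 0.534400×(1.880000 - 1.060000)/(0.534400 - (-1.876400))
       = 1.698231
Iteration 2:
  f(1.880000) = 0.534400
  f(1.698231) = -0.116010
  x_3 = 1.698231 - (-0.116010)×(1.698231 - 1.880000)/(-0.116010 - 0.534400)
       = 1.730652
Iteration 3:
  f(1.698231) = -0.116010
  f(1.730652) = -0.004842
  x_4 = 1.730652 - (-0.004842)×(1.730652 - 1.698231)/(-0.004842 - (-0.116010))
       = 1.732065
Iteration 4:
  f(1.730652) = -0.004842
  f(1.732065) = 0.000048
  x_5 = 1.732065 - 0.000048×(1.732065 - 1.730652)/(0.000048 - (-0.004842))
       = 1.732051
Iteration 5:
  f(1.732065) = 0.000048
  f(1.732051) = 0.000000
  x_6 = 1.732051 - 0.000000×(1.732051 - 1.732065)/(0.000000 - 0.000048)
       = 1.732051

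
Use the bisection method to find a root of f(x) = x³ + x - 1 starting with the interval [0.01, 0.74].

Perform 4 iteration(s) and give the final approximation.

f(x) = x³ + x - 1
Initial interval: [0.01, 0.74]

Iteration 1:
  c_1 = (0.010000 + 0.740000)/2 = 0.375000
  f(c_1) = f(0.375000) = -0.572266
  f(a) × f(c) ≥ 0, new interval: [0.375000, 0.740000]
Iteration 2:
  c_2 = (0.375000 + 0.740000)/2 = 0.557500
  f(c_2) = f(0.557500) = -0.269226
  f(a) × f(c) ≥ 0, new interval: [0.557500, 0.740000]
Iteration 3:
  c_3 = (0.557500 + 0.740000)/2 = 0.648750
  f(c_3) = f(0.648750) = -0.078206
  f(a) × f(c) ≥ 0, new interval: [0.648750, 0.740000]
Iteration 4:
  c_4 = (0.648750 + 0.740000)/2 = 0.694375
  f(c_4) = f(0.694375) = 0.029173
  f(a) × f(c) < 0, new interval: [0.648750, 0.694375]

After 4 iteration(s), the approximation is c_4 = 0.694375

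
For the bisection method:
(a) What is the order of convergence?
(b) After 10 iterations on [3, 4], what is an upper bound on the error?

(a) Bisection has linear (order 1) convergence; the error is halved each step.

(b) Error bound = (b-a)/2^n = (4 - 3)/2^{10}
    = 1/2^{10}

(a) 1 (linear); (b) error ≤ 9.77e-04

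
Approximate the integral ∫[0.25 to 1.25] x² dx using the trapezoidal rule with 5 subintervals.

f(x) = x²
a = 0.25, b = 1.25, n = 5
h = (b - a)/n = 0.200000

Trapezoidal rule: (h/2)[f(x₀) + 2f(x₁) + 2f(x₂) + ... + f(xₙ)]

x_0 = 0.2500, f(x_0) = 0.062500, coefficient = 1
x_1 = 0.4500, f(x_1) = 0.202500, coefficient = 2
x_2 = 0.6500, f(x_2) = 0.422500, coefficient = 2
x_3 = 0.8500, f(x_3) = 0.722500, coefficient = 2
x_4 = 1.0500, f(x_4) = 1.102500, coefficient = 2
x_5 = 1.2500, f(x_5) = 1.562500, coefficient = 1

I ≈ (0.200000/2) × 6.525000 = 0.652500
Exact value: 0.645833
Error: 0.006667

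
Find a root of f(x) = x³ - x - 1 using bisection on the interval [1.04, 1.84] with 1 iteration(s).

f(x) = x³ - x - 1
Initial interval: [1.04, 1.84]

Iteration 1:
  c_1 = (1.040000 + 1.840000)/2 = 1.440000
  f(c_1) = f(1.440000) = 0.545984
  f(a) × f(c) < 0, new interval: [1.040000, 1.440000]

After 1 iteration(s), the approximation is c_1 = 1.440000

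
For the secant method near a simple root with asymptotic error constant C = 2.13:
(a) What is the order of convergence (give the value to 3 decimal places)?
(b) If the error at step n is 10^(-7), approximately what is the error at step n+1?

(a) Secant method has superlinear convergence with order φ = (1+√5)/2 ≈ 1.618.
    This means |e_{n+1}| ≈ C|e_n|^1.618.

(b) With |e_n| = 10^(-7) and C = 2.13:
    |e_{n+1}| ≈ 2.13 × (10^(-7))^1.618 = 2.13 × 10^(-11.33)

(a) ≈ 1.618 (golden ratio); (b) |e_{n+1}| ≈ 1.005e-11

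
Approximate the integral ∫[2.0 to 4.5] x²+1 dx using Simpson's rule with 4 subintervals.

f(x) = x²+1
a = 2.0, b = 4.5, n = 4
h = (b - a)/n = 0.625000

Simpson's rule: (h/3)[f(x₀) + 4f(x₁) + 2f(x₂) + ... + f(xₙ)]

x_0 = 2.0000, f(x_0) = 5.000000, coefficient = 1
x_1 = 2.6250, f(x_1) = 7.890625, coefficient = 4
x_2 = 3.2500, f(x_2) = 11.562500, coefficient = 2
x_3 = 3.8750, f(x_3) = 16.015625, coefficient = 4
x_4 = 4.5000, f(x_4) = 21.250000, coefficient = 1

I ≈ (0.625000/3) × 145.000000 = 30.208333
Exact value: 30.208333
Error: 0.000000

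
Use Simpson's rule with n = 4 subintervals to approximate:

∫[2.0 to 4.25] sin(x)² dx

f(x) = sin(x)²
a = 2.0, b = 4.25, n = 4
h = (b - a)/n = 0.562500

Simpson's rule: (h/3)[f(x₀) + 4f(x₁) + 2f(x₂) + ... + f(xₙ)]

x_0 = 2.0000, f(x_0) = 0.826822, coefficient = 1
x_1 = 2.5625, f(x_1) = 0.299499, coefficient = 4
x_2 = 3.1250, f(x_2) = 0.000275, coefficient = 2
x_3 = 3.6875, f(x_3) = 0.269562, coefficient = 4
x_4 = 4.2500, f(x_4) = 0.801006, coefficient = 1

I ≈ (0.562500/3) × 3.904622 = 0.732117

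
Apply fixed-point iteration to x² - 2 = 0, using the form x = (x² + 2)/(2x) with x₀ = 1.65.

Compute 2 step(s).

Equation: x² - 2 = 0
Fixed-point form: x = (x² + 2)/(2x)
x₀ = 1.65

x_1 = g(1.650000) = 1.431061
x_2 = g(1.431061) = 1.414313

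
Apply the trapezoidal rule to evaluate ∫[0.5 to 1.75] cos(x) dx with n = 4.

f(x) = cos(x)
a = 0.5, b = 1.75, n = 4
h = (b - a)/n = 0.312500

Trapezoidal rule: (h/2)[f(x₀) + 2f(x₁) + 2f(x₂) + ... + f(xₙ)]

x_0 = 0.5000, f(x_0) = 0.877583, coefficient = 1
x_1 = 0.8125, f(x_1) = 0.687686, coefficient = 2
x_2 = 1.1250, f(x_2) = 0.431177, coefficient = 2
x_3 = 1.4375, f(x_3) = 0.132902, coefficient = 2
x_4 = 1.7500, f(x_4) = -0.178246, coefficient = 1

I ≈ (0.312500/2) × 3.202865 = 0.500448
Exact value: 0.504560
Error: 0.004113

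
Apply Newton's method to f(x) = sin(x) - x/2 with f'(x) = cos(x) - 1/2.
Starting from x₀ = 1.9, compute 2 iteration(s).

f(x) = sin(x) - x/2
f'(x) = cos(x) - 1/2
x₀ = 1.9

Newton-Raphson formula: x_{n+1} = x_n - f(x_n)/f'(x_n)

Iteration 1:
  f(1.900000) = -0.003700
  f'(1.900000) = -0.823290
  x_1 = 1.900000 - (-0.003700)/(-0.823290) = 1.895506
Iteration 2:
  f(1.895506) = -0.000010
  f'(1.895506) = -0.819034
  x_2 = 1.895506 - (-0.000010)/(-0.819034) = 1.895494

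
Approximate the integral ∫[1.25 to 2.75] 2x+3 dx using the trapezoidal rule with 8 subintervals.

f(x) = 2x+3
a = 1.25, b = 2.75, n = 8
h = (b - a)/n = 0.187500

Trapezoidal rule: (h/2)[f(x₀) + 2f(x₁) + 2f(x₂) + ... + f(xₙ)]

x_0 = 1.2500, f(x_0) = 5.500000, coefficient = 1
x_1 = 1.4375, f(x_1) = 5.875000, coefficient = 2
x_2 = 1.6250, f(x_2) = 6.250000, coefficient = 2
x_3 = 1.8125, f(x_3) = 6.625000, coefficient = 2
x_4 = 2.0000, f(x_4) = 7.000000, coefficient = 2
x_5 = 2.1875, f(x_5) = 7.375000, coefficient = 2
x_6 = 2.3750, f(x_6) = 7.750000, coefficient = 2
x_7 = 2.5625, f(x_7) = 8.125000, coefficient = 2
x_8 = 2.7500, f(x_8) = 8.500000, coefficient = 1

I ≈ (0.187500/2) × 112.000000 = 10.500000
Exact value: 10.500000
Error: 0.000000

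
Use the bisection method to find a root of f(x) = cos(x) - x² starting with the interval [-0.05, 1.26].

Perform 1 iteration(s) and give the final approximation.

f(x) = cos(x) - x²
Initial interval: [-0.05, 1.26]

Iteration 1:
  c_1 = (-0.050000 + 1.260000)/2 = 0.605000
  f(c_1) = f(0.605000) = 0.456477
  f(a) × f(c) ≥ 0, new interval: [0.605000, 1.260000]

After 1 iteration(s), the approximation is c_1 = 0.605000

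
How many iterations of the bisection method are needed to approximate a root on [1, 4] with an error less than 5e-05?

We need (b-a)/2^n ≤ 5e-05
(4 - 1)/2^n ≤ 5e-05
3/2^n ≤ 5e-05
2^n ≥ 60000
n ≥ log₂(60000) = 15.87
n ≥ 16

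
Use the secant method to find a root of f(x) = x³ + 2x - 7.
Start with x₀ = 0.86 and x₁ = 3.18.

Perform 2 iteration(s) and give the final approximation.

f(x) = x³ + 2x - 7
x₀ = 0.86, x₁ = 3.18

Secant formula: x_{n+1} = x_n - f(x_n)(x_n - x_{n-1})/(f(x_n) - f(x_{n-1}))

Iteration 1:
  f(0.860000) = -4.643944
  f(3.180000) = 31.517432
  x_2 = 3.180000 - 31.517432×(3.180000 - 0.860000)/(31.517432 - (-4.643944))
       = 1.157941
Iteration 2:
  f(3.180000) = 31.517432
  f(1.157941) = -3.131520
  x_3 = 1.157941 - (-3.131520)×(1.157941 - 3.180000)/(-3.131520 - 31.517432)
       = 1.340691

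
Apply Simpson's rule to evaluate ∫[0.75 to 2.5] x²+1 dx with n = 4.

f(x) = x²+1
a = 0.75, b = 2.5, n = 4
h = (b - a)/n = 0.437500

Simpson's rule: (h/3)[f(x₀) + 4f(x₁) + 2f(x₂) + ... + f(xₙ)]

x_0 = 0.7500, f(x_0) = 1.562500, coefficient = 1
x_1 = 1.1875, f(x_1) = 2.410156, coefficient = 4
x_2 = 1.6250, f(x_2) = 3.640625, coefficient = 2
x_3 = 2.0625, f(x_3) = 5.253906, coefficient = 4
x_4 = 2.5000, f(x_4) = 7.250000, coefficient = 1

I ≈ (0.437500/3) × 46.750000 = 6.817708
Exact value: 6.817708
Error: 0.000000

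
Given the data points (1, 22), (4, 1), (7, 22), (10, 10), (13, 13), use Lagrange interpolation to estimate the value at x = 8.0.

Lagrange interpolation formula:
P(x) = Σ yᵢ × Lᵢ(x)
where Lᵢ(x) = Π_{j≠i} (x - xⱼ)/(xᵢ - xⱼ)

L_0(8.0) = (8.0 - 4)/(1 - 4) × (8.0 - 7)/(1 - 7) × (8.0 - 10)/(1 - 10) × (8.0 - 13)/(1 - 13) = 0.020576
L_1(8.0) = (8.0 - 1)/(4 - 1) × (8.0 - 7)/(4 - 7) × (8.0 - 10)/(4 - 10) × (8.0 - 13)/(4 - 13) = -0.144033
L_2(8.0) = (8.0 - 1)/(7 - 1) × (8.0 - 4)/(7 - 4) × (8.0 - 10)/(7 - 10) × (8.0 - 13)/(7 - 13) = 0.864198
L_3(8.0) = (8.0 - 1)/(10 - 1) × (8.0 - 4)/(10 - 4) × (8.0 - 7)/(10 - 7) × (8.0 - 13)/(10 - 13) = 0.288066
L_4(8.0) = (8.0 - 1)/(13 - 1) × (8.0 - 4)/(13 - 4) × (8.0 - 7)/(13 - 7) × (8.0 - 10)/(13 - 10) = -0.028807

P(8.0) = 22×L_0(8.0) + 1×L_1(8.0) + 22×L_2(8.0) + 10×L_3(8.0) + 13×L_4(8.0)
P(8.0) = 21.827160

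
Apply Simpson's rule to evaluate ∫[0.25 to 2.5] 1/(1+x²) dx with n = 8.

f(x) = 1/(1+x²)
a = 0.25, b = 2.5, n = 8
h = (b - a)/n = 0.281250

Simpson's rule: (h/3)[f(x₀) + 4f(x₁) + 2f(x₂) + ... + f(xₙ)]

x_0 = 0.2500, f(x_0) = 0.941176, coefficient = 1
x_1 = 0.5312, f(x_1) = 0.779893, coefficient = 4
x_2 = 0.8125, f(x_2) = 0.602353, coefficient = 2
x_3 = 1.0938, f(x_3) = 0.455313, coefficient = 4
x_4 = 1.3750, f(x_4) = 0.345946, coefficient = 2
x_5 = 1.6562, f(x_5) = 0.267154, coefficient = 4
x_6 = 1.9375, f(x_6) = 0.210353, coefficient = 2
x_7 = 2.2188, f(x_7) = 0.168838, coefficient = 4
x_8 = 2.5000, f(x_8) = 0.137931, coefficient = 1

I ≈ (0.281250/3) × 10.081204 = 0.945113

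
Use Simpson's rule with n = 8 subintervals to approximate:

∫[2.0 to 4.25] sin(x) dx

f(x) = sin(x)
a = 2.0, b = 4.25, n = 8
h = (b - a)/n = 0.281250

Simpson's rule: (h/3)[f(x₀) + 4f(x₁) + 2f(x₂) + ... + f(xₙ)]

x_0 = 2.0000, f(x_0) = 0.909297, coefficient = 1
x_1 = 2.2812, f(x_1) = 0.758066, coefficient = 4
x_2 = 2.5625, f(x_2) = 0.547265, coefficient = 2
x_3 = 2.8438, f(x_3) = 0.293459, coefficient = 4
x_4 = 3.1250, f(x_4) = 0.016592, coefficient = 2
x_5 = 3.4062, f(x_5) = -0.261579, coefficient = 4
x_6 = 3.6875, f(x_6) = -0.519194, coefficient = 2
x_7 = 3.9688, f(x_7) = -0.736010, coefficient = 4
x_8 = 4.2500, f(x_8) = -0.894989, coefficient = 1

I ≈ (0.281250/3) × 0.319378 = 0.029942
Exact value: 0.029941
Error: 0.000001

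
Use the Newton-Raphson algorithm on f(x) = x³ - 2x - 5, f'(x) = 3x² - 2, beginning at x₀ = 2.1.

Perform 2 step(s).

f(x) = x³ - 2x - 5
f'(x) = 3x² - 2
x₀ = 2.1

Newton-Raphson formula: x_{n+1} = x_n - f(x_n)/f'(x_n)

Iteration 1:
  f(2.100000) = 0.061000
  f'(2.100000) = 11.230000
  x_1 = 2.100000 - 0.061000/11.230000 = 2.094568
Iteration 2:
  f(2.094568) = 0.000186
  f'(2.094568) = 11.161647
  x_2 = 2.094568 - 0.000186/11.161647 = 2.094551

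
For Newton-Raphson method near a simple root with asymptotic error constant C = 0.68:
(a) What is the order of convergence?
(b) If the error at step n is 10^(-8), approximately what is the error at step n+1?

(a) Newton-Raphson has quadratic (order 2) convergence near simple roots.
    This means |e_{n+1}| ≈ C|e_n|².

(b) With |e_n| = 10^(-8) and C = 0.68:
    |e_{n+1}| ≈ 0.68 × (10^(-8))² = 0.68 × 10^(-16)

(a) 2 (quadratic); (b) |e_{n+1}| ≈ 6.800e-17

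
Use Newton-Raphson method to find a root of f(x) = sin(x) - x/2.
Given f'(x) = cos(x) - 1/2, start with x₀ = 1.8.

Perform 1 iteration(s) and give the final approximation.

f(x) = sin(x) - x/2
f'(x) = cos(x) - 1/2
x₀ = 1.8

Newton-Raphson formula: x_{n+1} = x_n - f(x_n)/f'(x_n)

Iteration 1:
  f(1.800000) = 0.073848
  f'(1.800000) = -0.727202
  x_1 = 1.800000 - 0.073848/(-0.727202) = 1.901550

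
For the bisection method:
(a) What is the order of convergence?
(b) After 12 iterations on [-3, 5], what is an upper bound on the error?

(a) Bisection has linear (order 1) convergence; the error is halved each step.

(b) Error bound = (b-a)/2^n = (5 - (-3))/2^{12}
    = 8/2^{12}

(a) 1 (linear); (b) error ≤ 1.95e-03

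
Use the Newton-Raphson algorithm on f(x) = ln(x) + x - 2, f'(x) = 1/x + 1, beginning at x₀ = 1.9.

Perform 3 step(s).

f(x) = ln(x) + x - 2
f'(x) = 1/x + 1
x₀ = 1.9

Newton-Raphson formula: x_{n+1} = x_n - f(x_n)/f'(x_n)

Iteration 1:
  f(1.900000) = 0.541854
  f'(1.900000) = 1.526316
  x_1 = 1.900000 - 0.541854/1.526316 = 1.544992
Iteration 2:
  f(1.544992) = -0.019989
  f'(1.544992) = 1.647252
  x_2 = 1.544992 - (-0.019989)/1.647252 = 1.557127
Iteration 3:
  f(1.557127) = -0.000031
  f'(1.557127) = 1.642208
  x_3 = 1.557127 - (-0.000031)/1.642208 = 1.557146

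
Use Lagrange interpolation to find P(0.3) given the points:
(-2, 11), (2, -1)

Lagrange interpolation formula:
P(x) = Σ yᵢ × Lᵢ(x)
where Lᵢ(x) = Π_{j≠i} (x - xⱼ)/(xᵢ - xⱼ)

L_0(0.3) = (0.3 - 2)/(-2 - 2) = 0.425000
L_1(0.3) = (0.3 - (-2))/(2 - (-2)) = 0.575000

P(0.3) = 11×L_0(0.3) + (-1)×L_1(0.3)
P(0.3) = 4.100000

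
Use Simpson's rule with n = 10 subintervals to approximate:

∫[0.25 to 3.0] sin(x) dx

f(x) = sin(x)
a = 0.25, b = 3.0, n = 10
h = (b - a)/n = 0.275000

Simpson's rule: (h/3)[f(x₀) + 4f(x₁) + 2f(x₂) + ... + f(xₙ)]

x_0 = 0.2500, f(x_0) = 0.247404, coefficient = 1
x_1 = 0.5250, f(x_1) = 0.501213, coefficient = 4
x_2 = 0.8000, f(x_2) = 0.717356, coefficient = 2
x_3 = 1.0750, f(x_3) = 0.879590, coefficient = 4
x_4 = 1.3500, f(x_4) = 0.975723, coefficient = 2
x_5 = 1.6250, f(x_5) = 0.998531, coefficient = 4
x_6 = 1.9000, f(x_6) = 0.946300, coefficient = 2
x_7 = 2.1750, f(x_7) = 0.822955, coefficient = 4
x_8 = 2.4500, f(x_8) = 0.637765, coefficient = 2
x_9 = 2.7250, f(x_9) = 0.404647, coefficient = 4
x_10 = 3.0000, f(x_10) = 0.141120, coefficient = 1

I ≈ (0.275000/3) × 21.370557 = 1.958968
Exact value: 1.958905
Error: 0.000063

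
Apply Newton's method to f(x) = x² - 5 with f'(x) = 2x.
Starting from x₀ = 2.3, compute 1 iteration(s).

f(x) = x² - 5
f'(x) = 2x
x₀ = 2.3

Newton-Raphson formula: x_{n+1} = x_n - f(x_n)/f'(x_n)

Iteration 1:
  f(2.300000) = 0.290000
  f'(2.300000) = 4.600000
  x_1 = 2.300000 - 0.290000/4.600000 = 2.236957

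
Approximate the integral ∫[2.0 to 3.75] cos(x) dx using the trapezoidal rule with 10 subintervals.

f(x) = cos(x)
a = 2.0, b = 3.75, n = 10
h = (b - a)/n = 0.175000

Trapezoidal rule: (h/2)[f(x₀) + 2f(x₁) + 2f(x₂) + ... + f(xₙ)]

x_0 = 2.0000, f(x_0) = -0.416147, coefficient = 1
x_1 = 2.1750, f(x_1) = -0.568107, coefficient = 2
x_2 = 2.3500, f(x_2) = -0.702713, coefficient = 2
x_3 = 2.5250, f(x_3) = -0.815854, coefficient = 2
x_4 = 2.7000, f(x_4) = -0.904072, coefficient = 2
x_5 = 2.8750, f(x_5) = -0.964674, coefficient = 2
x_6 = 3.0500, f(x_6) = -0.995808, coefficient = 2
x_7 = 3.2250, f(x_7) = -0.996524, coefficient = 2
x_8 = 3.4000, f(x_8) = -0.966798, coefficient = 2
x_9 = 3.5750, f(x_9) = -0.907540, coefficient = 2
x_10 = 3.7500, f(x_10) = -0.820559, coefficient = 1

I ≈ (0.175000/2) × -16.880886 = -1.477078
Exact value: -1.480859
Error: 0.003781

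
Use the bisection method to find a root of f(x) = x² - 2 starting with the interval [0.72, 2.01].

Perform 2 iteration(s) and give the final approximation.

f(x) = x² - 2
Initial interval: [0.72, 2.01]

Iteration 1:
  c_1 = (0.720000 + 2.010000)/2 = 1.365000
  f(c_1) = f(1.365000) = -0.136775
  f(a) × f(c) ≥ 0, new interval: [1.365000, 2.010000]
Iteration 2:
  c_2 = (1.365000 + 2.010000)/2 = 1.687500
  f(c_2) = f(1.687500) = 0.847656
  f(a) × f(c) < 0, new interval: [1.365000, 1.687500]

After 2 iteration(s), the approximation is c_2 = 1.687500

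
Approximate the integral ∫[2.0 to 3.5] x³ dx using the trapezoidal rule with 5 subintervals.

f(x) = x³
a = 2.0, b = 3.5, n = 5
h = (b - a)/n = 0.300000

Trapezoidal rule: (h/2)[f(x₀) + 2f(x₁) + 2f(x₂) + ... + f(xₙ)]

x_0 = 2.0000, f(x_0) = 8.000000, coefficient = 1
x_1 = 2.3000, f(x_1) = 12.167000, coefficient = 2
x_2 = 2.6000, f(x_2) = 17.576000, coefficient = 2
x_3 = 2.9000, f(x_3) = 24.389000, coefficient = 2
x_4 = 3.2000, f(x_4) = 32.768000, coefficient = 2
x_5 = 3.5000, f(x_5) = 42.875000, coefficient = 1

I ≈ (0.300000/2) × 224.675000 = 33.701250
Exact value: 33.515625
Error: 0.185625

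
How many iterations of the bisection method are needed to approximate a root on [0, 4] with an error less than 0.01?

We need (b-a)/2^n ≤ 0.01
(4 - 0)/2^n ≤ 0.01
4/2^n ≤ 0.01
2^n ≥ 400
n ≥ log₂(400) = 8.64
n ≥ 9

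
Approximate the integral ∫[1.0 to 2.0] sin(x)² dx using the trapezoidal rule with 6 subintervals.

f(x) = sin(x)²
a = 1.0, b = 2.0, n = 6
h = (b - a)/n = 0.166667

Trapezoidal rule: (h/2)[f(x₀) + 2f(x₁) + 2f(x₂) + ... + f(xₙ)]

x_0 = 1.0000, f(x_0) = 0.708073, coefficient = 1
x_1 = 1.1667, f(x_1) = 0.845379, coefficient = 2
x_2 = 1.3333, f(x_2) = 0.944663, coefficient = 2
x_3 = 1.5000, f(x_3) = 0.994996, coefficient = 2
x_4 = 1.6667, f(x_4) = 0.990837, coefficient = 2
x_5 = 1.8333, f(x_5) = 0.932643, coefficient = 2
x_6 = 2.0000, f(x_6) = 0.826822, coefficient = 1

I ≈ (0.166667/2) × 10.951933 = 0.912661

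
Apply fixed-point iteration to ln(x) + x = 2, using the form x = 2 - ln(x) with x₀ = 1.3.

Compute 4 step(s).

Equation: ln(x) + x = 2
Fixed-point form: x = 2 - ln(x)
x₀ = 1.3

x_1 = g(1.300000) = 1.737636
x_2 = g(1.737636) = 1.447475
x_3 = g(1.447475) = 1.630180
x_4 = g(1.630180) = 1.511310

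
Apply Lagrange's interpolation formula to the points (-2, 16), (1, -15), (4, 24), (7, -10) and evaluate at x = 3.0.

Lagrange interpolation formula:
P(x) = Σ yᵢ × Lᵢ(x)
where Lᵢ(x) = Π_{j≠i} (x - xⱼ)/(xᵢ - xⱼ)

L_0(3.0) = (3.0 - 1)/(-2 - 1) × (3.0 - 4)/(-2 - 4) × (3.0 - 7)/(-2 - 7) = -0.049383
L_1(3.0) = (3.0 - (-2))/(1 - (-2)) × (3.0 - 4)/(1 - 4) × (3.0 - 7)/(1 - 7) = 0.370370
L_2(3.0) = (3.0 - (-2))/(4 - (-2)) × (3.0 - 1)/(4 - 1) × (3.0 - 7)/(4 - 7) = 0.740741
L_3(3.0) = (3.0 - (-2))/(7 - (-2)) × (3.0 - 1)/(7 - 1) × (3.0 - 4)/(7 - 4) = -0.061728

P(3.0) = 16×L_0(3.0) + (-15)×L_1(3.0) + 24×L_2(3.0) + (-10)×L_3(3.0)
P(3.0) = 12.049383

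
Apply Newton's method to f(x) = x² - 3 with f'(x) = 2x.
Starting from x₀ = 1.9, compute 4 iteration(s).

f(x) = x² - 3
f'(x) = 2x
x₀ = 1.9

Newton-Raphson formula: x_{n+1} = x_n - f(x_n)/f'(x_n)

Iteration 1:
  f(1.900000) = 0.610000
  f'(1.900000) = 3.800000
  x_1 = 1.900000 - 0.610000/3.800000 = 1.739474
Iteration 2:
  f(1.739474) = 0.025769
  f'(1.739474) = 3.478947
  x_2 = 1.739474 - 0.025769/3.478947 = 1.732067
Iteration 3:
  f(1.732067) = 0.000055
  f'(1.732067) = 3.464133
  x_3 = 1.732067 - 0.000055/3.464133 = 1.732051
Iteration 4:
  f(1.732051) = 0.000000
  f'(1.732051) = 3.464102
  x_4 = 1.732051 - 0.000000/3.464102 = 1.732051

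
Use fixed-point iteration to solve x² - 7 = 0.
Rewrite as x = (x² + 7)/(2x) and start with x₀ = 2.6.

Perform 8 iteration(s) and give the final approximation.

Equation: x² - 7 = 0
Fixed-point form: x = (x² + 7)/(2x)
x₀ = 2.6

x_1 = g(2.600000) = 2.646154
x_2 = g(2.646154) = 2.645751
x_3 = g(2.645751) = 2.645751
x_4 = g(2.645751) = 2.645751
x_5 = g(2.645751) = 2.645751
x_6 = g(2.645751) = 2.645751
x_7 = g(2.645751) = 2.645751
x_8 = g(2.645751) = 2.645751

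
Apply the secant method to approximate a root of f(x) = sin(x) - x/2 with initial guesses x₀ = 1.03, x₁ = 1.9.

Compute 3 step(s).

f(x) = sin(x) - x/2
x₀ = 1.03, x₁ = 1.9

Secant formula: x_{n+1} = x_n - f(x_n)(x_n - x_{n-1})/(f(x_n) - f(x_{n-1}))

Iteration 1:
  f(1.030000) = 0.342299
  f(1.900000) = -0.003700
  x_2 = 1.900000 - (-0.003700)×(1.900000 - 1.030000)/(-0.003700 - 0.342299)
       = 1.890697
Iteration 2:
  f(1.900000) = -0.003700
  f(1.890697) = 0.003918
  x_3 = 1.890697 - 0.003918×(1.890697 - 1.900000)/(0.003918 - (-0.003700))
       = 1.895482
Iteration 3:
  f(1.890697) = 0.003918
  f(1.895482) = 0.000010
  x_4 = 1.895482 - 0.000010×(1.895482 - 1.890697)/(0.000010 - 0.003918)
       = 1.895494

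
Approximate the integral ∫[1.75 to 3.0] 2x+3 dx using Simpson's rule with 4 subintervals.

f(x) = 2x+3
a = 1.75, b = 3.0, n = 4
h = (b - a)/n = 0.312500

Simpson's rule: (h/3)[f(x₀) + 4f(x₁) + 2f(x₂) + ... + f(xₙ)]

x_0 = 1.7500, f(x_0) = 6.500000, coefficient = 1
x_1 = 2.0625, f(x_1) = 7.125000, coefficient = 4
x_2 = 2.3750, f(x_2) = 7.750000, coefficient = 2
x_3 = 2.6875, f(x_3) = 8.375000, coefficient = 4
x_4 = 3.0000, f(x_4) = 9.000000, coefficient = 1

I ≈ (0.312500/3) × 93.000000 = 9.687500
Exact value: 9.687500
Error: 0.000000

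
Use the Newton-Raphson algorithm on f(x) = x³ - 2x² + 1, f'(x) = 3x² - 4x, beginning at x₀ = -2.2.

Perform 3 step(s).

f(x) = x³ - 2x² + 1
f'(x) = 3x² - 4x
x₀ = -2.2

Newton-Raphson formula: x_{n+1} = x_n - f(x_n)/f'(x_n)

Iteration 1:
  f(-2.200000) = -19.328000
  f'(-2.200000) = 23.320000
  x_1 = -2.200000 - (-19.328000)/23.320000 = -1.371184
Iteration 2:
  f(-1.371184) = -5.338311
  f'(-1.371184) = 11.125167
  x_2 = -1.371184 - (-5.338311)/11.125167 = -0.891343
Iteration 3:
  f(-0.891343) = -1.297147
  f'(-0.891343) = 5.948845
  x_3 = -0.891343 - (-1.297147)/5.948845 = -0.673292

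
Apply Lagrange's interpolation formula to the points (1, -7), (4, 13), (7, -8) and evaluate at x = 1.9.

Lagrange interpolation formula:
P(x) = Σ yᵢ × Lᵢ(x)
where Lᵢ(x) = Π_{j≠i} (x - xⱼ)/(xᵢ - xⱼ)

L_0(1.9) = (1.9 - 4)/(1 - 4) × (1.9 - 7)/(1 - 7) = 0.595000
L_1(1.9) = (1.9 - 1)/(4 - 1) × (1.9 - 7)/(4 - 7) = 0.510000
L_2(1.9) = (1.9 - 1)/(7 - 1) × (1.9 - 4)/(7 - 4) = -0.105000

P(1.9) = (-7)×L_0(1.9) + 13×L_1(1.9) + (-8)×L_2(1.9)
P(1.9) = 3.305000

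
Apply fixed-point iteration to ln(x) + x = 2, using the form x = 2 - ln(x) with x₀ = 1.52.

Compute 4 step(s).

Equation: ln(x) + x = 2
Fixed-point form: x = 2 - ln(x)
x₀ = 1.52

x_1 = g(1.520000) = 1.581290
x_2 = g(1.581290) = 1.541759
x_3 = g(1.541759) = 1.567076
x_4 = g(1.567076) = 1.550789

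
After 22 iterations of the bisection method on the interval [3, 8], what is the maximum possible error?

Bisection error bound: |error| ≤ (b-a)/2^n
|error| ≤ (8 - 3)/2^22 = 5/2^22
|error| ≤ 0.0000011921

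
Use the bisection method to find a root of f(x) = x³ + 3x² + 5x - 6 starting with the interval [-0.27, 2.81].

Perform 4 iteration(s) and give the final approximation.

f(x) = x³ + 3x² + 5x - 6
Initial interval: [-0.27, 2.81]

Iteration 1:
  c_1 = (-0.270000 + 2.810000)/2 = 1.270000
  f(c_1) = f(1.270000) = 7.237083
  f(a) × f(c) < 0, new interval: [-0.270000, 1.270000]
Iteration 2:
  c_2 = (-0.270000 + 1.270000)/2 = 0.500000
  f(c_2) = f(0.500000) = -2.625000
  f(a) × f(c) ≥ 0, new interval: [0.500000, 1.270000]
Iteration 3:
  c_3 = (0.500000 + 1.270000)/2 = 0.885000
  f(c_3) = f(0.885000) = 1.467829
  f(a) × f(c) < 0, new interval: [0.500000, 0.885000]
Iteration 4:
  c_4 = (0.500000 + 0.885000)/2 = 0.692500
  f(c_4) = f(0.692500) = -0.766739
  f(a) × f(c) ≥ 0, new interval: [0.692500, 0.885000]

After 4 iteration(s), the approximation is c_4 = 0.692500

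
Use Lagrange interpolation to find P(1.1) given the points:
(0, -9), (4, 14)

Lagrange interpolation formula:
P(x) = Σ yᵢ × Lᵢ(x)
where Lᵢ(x) = Π_{j≠i} (x - xⱼ)/(xᵢ - xⱼ)

L_0(1.1) = (1.1 - 4)/(0 - 4) = 0.725000
L_1(1.1) = (1.1 - 0)/(4 - 0) = 0.275000

P(1.1) = (-9)×L_0(1.1) + 14×L_1(1.1)
P(1.1) = -2.675000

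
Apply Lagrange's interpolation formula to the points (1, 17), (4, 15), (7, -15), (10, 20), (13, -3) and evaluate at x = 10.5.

Lagrange interpolation formula:
P(x) = Σ yᵢ × Lᵢ(x)
where Lᵢ(x) = Π_{j≠i} (x - xⱼ)/(xᵢ - xⱼ)

L_0(10.5) = (10.5 - 4)/(1 - 4) × (10.5 - 7)/(1 - 7) × (10.5 - 10)/(1 - 10) × (10.5 - 13)/(1 - 13) = -0.014628
L_1(10.5) = (10.5 - 1)/(4 - 1) × (10.5 - 7)/(4 - 7) × (10.5 - 10)/(4 - 10) × (10.5 - 13)/(4 - 13) = 0.085520
L_2(10.5) = (10.5 - 1)/(7 - 1) × (10.5 - 4)/(7 - 4) × (10.5 - 10)/(7 - 10) × (10.5 - 13)/(7 - 13) = -0.238233
L_3(10.5) = (10.5 - 1)/(10 - 1) × (10.5 - 4)/(10 - 4) × (10.5 - 7)/(10 - 7) × (10.5 - 13)/(10 - 13) = 1.111754
L_4(10.5) = (10.5 - 1)/(13 - 1) × (10.5 - 4)/(13 - 4) × (10.5 - 7)/(13 - 7) × (10.5 - 10)/(13 - 10) = 0.055588

P(10.5) = 17×L_0(10.5) + 15×L_1(10.5) + (-15)×L_2(10.5) + 20×L_3(10.5) + (-3)×L_4(10.5)
P(10.5) = 26.675926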